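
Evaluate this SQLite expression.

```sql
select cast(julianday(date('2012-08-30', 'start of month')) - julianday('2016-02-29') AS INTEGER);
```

-1307

`start of month` rewinds 2012-08-30 to 2012-08-01.
30 days remain in August 2012 after the 1st (31 − 1).
Full months from September 2012 through January 2016 contribute their day counts.
Then 29 days into February 2016.
Total: 30 + 30 + 31 + 30 + 31 + 31 + 28 + 31 + 30 + 31 + 30 + 31 + 31 + 30 + 31 + 30 + 31 + 31 + 28 + 31 + 30 + 31 + 30 + 31 + 31 + 30 + 31 + 30 + 31 + 31 + 28 + 31 + 30 + 31 + 30 + 31 + 31 + 30 + 31 + 30 + 31 + 31 + 29 = 1307.
The subtraction is earlier − later, so the result is −1307 → -1307.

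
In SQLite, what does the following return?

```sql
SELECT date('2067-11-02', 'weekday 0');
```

2067-11-06

`weekday 0` advances to the next Sunday; 2067-11-02 is a Wednesday, so it moves forward to 2067-11-06.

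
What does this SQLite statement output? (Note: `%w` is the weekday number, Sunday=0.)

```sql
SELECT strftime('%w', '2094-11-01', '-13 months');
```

First apply '-13 months': 2094-11-01 → 2093-10-01.
2093-10-01 is a Thursday; with Sunday=0 that is 4.

4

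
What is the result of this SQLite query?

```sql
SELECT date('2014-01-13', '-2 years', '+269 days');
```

Adding -2 years to 2014-01-13 gives 2012-01-13.
Applying '+269 days' to 2012-01-13: counting 269 days forward gives 2012-10-08.

2012-10-08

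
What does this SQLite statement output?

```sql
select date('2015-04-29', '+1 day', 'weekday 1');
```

2015-05-04

Advancing 1 more day within April lands on 2015-04-30.
`weekday 1` advances to the next Monday; 2015-04-30 is a Thursday, so it moves forward to 2015-05-04.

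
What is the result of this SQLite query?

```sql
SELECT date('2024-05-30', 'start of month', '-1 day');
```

`start of month` rewinds 2024-05-30 to 2024-05-01.
Going back 1 day from 2024-05-01 reaches 2024-04-30 (last day of April, 30 days).

2024-04-30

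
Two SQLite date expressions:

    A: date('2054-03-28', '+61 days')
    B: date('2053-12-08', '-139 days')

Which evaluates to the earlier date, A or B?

A = 2054-05-28.
B = 2053-07-22.
B is earlier.

B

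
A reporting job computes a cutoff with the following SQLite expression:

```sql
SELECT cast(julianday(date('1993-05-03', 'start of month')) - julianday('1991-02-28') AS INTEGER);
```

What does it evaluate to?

`start of month` rewinds 1993-05-03 to 1993-05-01.
0 days remain in February 1991 after the 28th (28 − 28).
Full months from March 1991 through April 1993 contribute their day counts.
Then 1 day into May 1993.
Total: 0 + 31 + 30 + 31 + 30 + 31 + 31 + 30 + 31 + 30 + 31 + 31 + 29 + 31 + 30 + 31 + 30 + 31 + 31 + 30 + 31 + 30 + 31 + 31 + 28 + 31 + 30 + 1 = 793.

793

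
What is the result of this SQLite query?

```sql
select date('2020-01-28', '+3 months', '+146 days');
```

Adding +3 months to 2020-01-28 gives 2020-04-28.
Applying '+146 days' to 2020-04-28: counting 146 days forward gives 2020-09-21.

2020-09-21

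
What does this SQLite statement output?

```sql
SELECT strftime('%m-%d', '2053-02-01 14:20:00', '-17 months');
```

First apply '-17 months': 2053-02-01 14:20:00 → 2051-09-01 14:20:00.
`%m-%d` extracts the month-day: 09-01.

09-01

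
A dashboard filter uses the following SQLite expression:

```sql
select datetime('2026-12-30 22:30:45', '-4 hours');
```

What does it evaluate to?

2026-12-30 18:30:45

-4 hours from 2026-12-30 22:30:45 is 2026-12-30 18:30:45.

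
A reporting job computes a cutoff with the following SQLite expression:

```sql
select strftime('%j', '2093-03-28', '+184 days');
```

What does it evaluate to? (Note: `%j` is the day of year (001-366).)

271

First apply '+184 days': 2093-03-28 → 2093-09-28.
Day-of-year for 2093-09-28: days since 2093-01-01 inclusive = 271, zero-padded to 271.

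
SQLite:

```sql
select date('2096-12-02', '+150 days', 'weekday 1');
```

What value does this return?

2097-05-06

Applying '+150 days' to 2096-12-02: counting 150 days forward gives 2097-05-01.
`weekday 1` advances to the next Monday; 2097-05-01 is a Wednesday, so it moves forward to 2097-05-06.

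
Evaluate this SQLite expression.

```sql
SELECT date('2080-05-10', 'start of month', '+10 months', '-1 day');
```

`start of month` rewinds 2080-05-10 to 2080-05-01.
Adding +10 months to 2080-05-01 gives 2081-03-01.
Going back 1 day from 2081-03-01 reaches 2081-02-28 (last day of February, 28 days).

2081-02-28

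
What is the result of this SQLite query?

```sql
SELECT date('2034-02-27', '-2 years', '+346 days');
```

2033-02-07

Adding -2 years to 2034-02-27 gives 2032-02-27.
Applying '+346 days' to 2032-02-27: counting 346 days forward gives 2033-02-07.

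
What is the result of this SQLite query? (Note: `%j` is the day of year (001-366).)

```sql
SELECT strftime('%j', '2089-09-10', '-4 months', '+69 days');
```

First apply '-4 months', '+69 days': 2089-09-10 → 2089-07-18.
Day-of-year for 2089-07-18: days since 2089-01-01 inclusive = 199, zero-padded to 199.

199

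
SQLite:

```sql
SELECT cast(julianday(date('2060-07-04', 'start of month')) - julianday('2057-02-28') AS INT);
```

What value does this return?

1219

`start of month` rewinds 2060-07-04 to 2060-07-01.
0 days remain in February 2057 after the 28th (28 − 28).
Full months from March 2057 through June 2060 contribute their day counts.
Then 1 day into July 2060.
Total: 0 + 31 + 30 + 31 + 30 + 31 + 31 + 30 + 31 + 30 + 31 + 31 + 28 + 31 + 30 + 31 + 30 + 31 + 31 + 30 + 31 + 30 + 31 + 31 + 28 + 31 + 30 + 31 + 30 + 31 + 31 + 30 + 31 + 30 + 31 + 31 + 29 + 31 + 30 + 31 + 30 + 1 = 1219.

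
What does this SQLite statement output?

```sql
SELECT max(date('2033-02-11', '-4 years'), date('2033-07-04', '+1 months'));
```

2033-08-04

date('2033-02-11', '-4 years') → 2029-02-11.
date('2033-07-04', '+1 months') → 2033-08-04.
Later of the two is 2033-08-04.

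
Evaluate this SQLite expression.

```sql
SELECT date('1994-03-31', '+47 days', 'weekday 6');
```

1994-05-21

Applying '+47 days' to 1994-03-31: counting 47 days forward gives 1994-05-17.
`weekday 6` advances to the next Saturday; 1994-05-17 is a Tuesday, so it moves forward to 1994-05-21.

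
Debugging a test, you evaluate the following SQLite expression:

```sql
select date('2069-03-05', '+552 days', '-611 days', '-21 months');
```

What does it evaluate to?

2067-04-05

Applying '+552 days' to 2069-03-05: counting 552 days forward gives 2070-09-08.
Applying '-611 days' to 2070-09-08: counting 611 days back gives 2069-01-05.
Adding -21 months to 2069-01-05 gives 2067-04-05.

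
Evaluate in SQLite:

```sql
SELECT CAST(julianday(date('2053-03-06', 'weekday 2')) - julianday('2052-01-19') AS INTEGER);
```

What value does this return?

417

`weekday 2` advances to the next Tuesday; 2053-03-06 is a Thursday, so it moves forward to 2053-03-11.
12 days remain in January 2052 after the 19th (31 − 19).
Full months from February 2052 through February 2053 contribute their day counts.
Then 11 days into March 2053.
Total: 12 + 29 + 31 + 30 + 31 + 30 + 31 + 31 + 30 + 31 + 30 + 31 + 31 + 28 + 11 = 417.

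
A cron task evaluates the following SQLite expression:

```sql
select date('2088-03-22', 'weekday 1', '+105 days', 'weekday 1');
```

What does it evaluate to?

2088-07-05

`weekday 1` advances to the next Monday; 2088-03-22 is already a Monday, so it stays at 2088-03-22.
Applying '+105 days' to 2088-03-22: counting 105 days forward gives 2088-07-05.
`weekday 1` advances to the next Monday; 2088-07-05 is already a Monday, so it stays at 2088-07-05.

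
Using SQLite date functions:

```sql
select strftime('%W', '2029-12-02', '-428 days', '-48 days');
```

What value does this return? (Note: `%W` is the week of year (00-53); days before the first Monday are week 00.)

First apply '-428 days', '-48 days': 2029-12-02 → 2028-08-13.
2028-08-13 is a Sunday. SQLite's %W counts Mondays since the year started; the result is 32.

32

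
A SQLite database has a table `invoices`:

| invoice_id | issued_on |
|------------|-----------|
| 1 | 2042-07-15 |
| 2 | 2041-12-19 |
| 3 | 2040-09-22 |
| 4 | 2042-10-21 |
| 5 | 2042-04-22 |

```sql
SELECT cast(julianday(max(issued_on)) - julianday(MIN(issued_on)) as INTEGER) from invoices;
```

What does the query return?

MIN = 2040-09-22, MAX = 2042-10-21.
8 days remain in September 2040 after the 22nd (30 − 22).
Full months from October 2040 through September 2042 contribute their day counts.
Then 21 days into October 2042.
Total: 8 + 31 + 30 + 31 + 31 + 28 + 31 + 30 + 31 + 30 + 31 + 31 + 30 + 31 + 30 + 31 + 31 + 28 + 31 + 30 + 31 + 30 + 31 + 31 + 30 + 21 = 759.

759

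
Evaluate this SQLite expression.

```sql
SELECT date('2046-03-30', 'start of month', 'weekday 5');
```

2046-03-02

`start of month` rewinds 2046-03-30 to 2046-03-01.
`weekday 5` advances to the next Friday; 2046-03-01 is a Thursday, so it moves forward to 2046-03-02.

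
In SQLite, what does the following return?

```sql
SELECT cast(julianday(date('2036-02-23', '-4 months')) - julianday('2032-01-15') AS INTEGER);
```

Adding -4 months to 2036-02-23 gives 2035-10-23.
16 days remain in January 2032 after the 15th (31 − 15).
Full months from February 2032 through September 2035 contribute their day counts.
Then 23 days into October 2035.
Total: 16 + 29 + 31 + 30 + 31 + 30 + 31 + 31 + 30 + 31 + 30 + 31 + 31 + 28 + 31 + 30 + 31 + 30 + 31 + 31 + 30 + 31 + 30 + 31 + 31 + 28 + 31 + 30 + 31 + 30 + 31 + 31 + 30 + 31 + 30 + 31 + 31 + 28 + 31 + 30 + 31 + 30 + 31 + 31 + 30 + 23 = 1377.

1377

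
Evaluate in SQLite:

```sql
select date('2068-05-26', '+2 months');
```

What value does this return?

Adding +2 months to 2068-05-26 gives 2068-07-26.

2068-07-26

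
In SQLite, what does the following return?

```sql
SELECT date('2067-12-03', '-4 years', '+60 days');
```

2064-02-01

Adding -4 years to 2067-12-03 gives 2063-12-03.
Applying '+60 days' to 2063-12-03: counting 60 days forward gives 2064-02-01.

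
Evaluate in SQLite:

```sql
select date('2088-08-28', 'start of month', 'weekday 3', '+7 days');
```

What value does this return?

`start of month` rewinds 2088-08-28 to 2088-08-01.
`weekday 3` advances to the next Wednesday; 2088-08-01 is a Sunday, so it moves forward to 2088-08-04.
Advancing 7 more days within August lands on 2088-08-11.

2088-08-11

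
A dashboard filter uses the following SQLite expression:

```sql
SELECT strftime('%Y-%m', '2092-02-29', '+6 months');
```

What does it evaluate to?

2092-08

First apply '+6 months': 2092-02-29 → 2092-08-29.
`%Y-%m` extracts the year-month: 2092-08.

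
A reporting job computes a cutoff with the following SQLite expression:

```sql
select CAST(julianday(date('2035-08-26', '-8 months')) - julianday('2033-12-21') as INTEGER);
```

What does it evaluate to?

370

Adding -8 months to 2035-08-26 gives 2034-12-26.
10 days remain in December 2033 after the 21st (31 − 21).
Full months from January 2034 through November 2034 contribute their day counts.
Then 26 days into December 2034.
Total: 10 + 31 + 28 + 31 + 30 + 31 + 30 + 31 + 31 + 30 + 31 + 30 + 26 = 370.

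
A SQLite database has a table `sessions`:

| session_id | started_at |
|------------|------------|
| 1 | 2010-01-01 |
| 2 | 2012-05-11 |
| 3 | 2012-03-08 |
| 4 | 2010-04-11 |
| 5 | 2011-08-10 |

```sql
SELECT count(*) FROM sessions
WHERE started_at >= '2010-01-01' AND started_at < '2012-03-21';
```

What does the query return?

Rows in [2010-01-01, 2012-03-21): 2010-01-01, 2012-03-08, 2010-04-11, 2011-08-10 → 4 rows.

4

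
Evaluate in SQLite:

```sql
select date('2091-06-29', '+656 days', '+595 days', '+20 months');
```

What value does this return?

Applying '+656 days' to 2091-06-29: counting 656 days forward gives 2093-04-15.
Applying '+595 days' to 2093-04-15: counting 595 days forward gives 2094-12-01.
Adding +20 months to 2094-12-01 gives 2096-08-01.

2096-08-01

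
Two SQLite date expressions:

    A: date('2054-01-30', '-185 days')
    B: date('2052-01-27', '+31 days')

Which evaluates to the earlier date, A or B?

B

A = 2053-07-29.
B = 2052-02-27.
B is earlier.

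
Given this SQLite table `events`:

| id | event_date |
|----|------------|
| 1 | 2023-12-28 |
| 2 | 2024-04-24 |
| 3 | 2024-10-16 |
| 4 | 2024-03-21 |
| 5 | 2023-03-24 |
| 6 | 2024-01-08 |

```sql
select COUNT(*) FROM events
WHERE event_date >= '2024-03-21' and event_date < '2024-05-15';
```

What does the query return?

2

Rows in [2024-03-21, 2024-05-15): 2024-04-24, 2024-03-21 → 2 rows.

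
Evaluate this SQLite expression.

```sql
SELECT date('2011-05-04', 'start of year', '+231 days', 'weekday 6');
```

2011-08-20

`start of year` rewinds 2011-05-04 to 2011-01-01.
Applying '+231 days' to 2011-01-01: counting 231 days forward gives 2011-08-20.
`weekday 6` advances to the next Saturday; 2011-08-20 is already a Saturday, so it stays at 2011-08-20.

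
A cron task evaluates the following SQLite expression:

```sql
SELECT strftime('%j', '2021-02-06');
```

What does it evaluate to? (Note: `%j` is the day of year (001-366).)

037

Day-of-year for 2021-02-06: days since 2021-01-01 inclusive = 37, zero-padded to 037.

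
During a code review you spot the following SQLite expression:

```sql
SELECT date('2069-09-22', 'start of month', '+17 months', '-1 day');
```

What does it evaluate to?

`start of month` rewinds 2069-09-22 to 2069-09-01.
Adding +17 months to 2069-09-01 gives 2071-02-01.
Going back 1 day from 2071-02-01 reaches 2071-01-31 (last day of January, 31 days).

2071-01-31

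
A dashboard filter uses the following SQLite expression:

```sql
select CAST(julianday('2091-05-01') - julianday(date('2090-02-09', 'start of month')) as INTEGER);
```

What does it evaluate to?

`start of month` rewinds 2090-02-09 to 2090-02-01.
27 days remain in February 2090 after the 1st (28 − 1).
Full months from March 2090 through April 2091 contribute their day counts.
Then 1 day into May 2091.
Total: 27 + 31 + 30 + 31 + 30 + 31 + 31 + 30 + 31 + 30 + 31 + 31 + 28 + 31 + 30 + 1 = 454.

454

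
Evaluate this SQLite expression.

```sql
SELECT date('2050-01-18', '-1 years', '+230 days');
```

Adding -1 year to 2050-01-18 gives 2049-01-18.
Applying '+230 days' to 2049-01-18: counting 230 days forward gives 2049-09-05.

2049-09-05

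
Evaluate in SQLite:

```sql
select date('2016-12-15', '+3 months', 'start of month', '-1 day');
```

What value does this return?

2017-02-28

Adding +3 months to 2016-12-15 gives 2017-03-15.
`start of month` rewinds 2017-03-15 to 2017-03-01.
Going back 1 day from 2017-03-01 reaches 2017-02-28 (last day of February, 28 days).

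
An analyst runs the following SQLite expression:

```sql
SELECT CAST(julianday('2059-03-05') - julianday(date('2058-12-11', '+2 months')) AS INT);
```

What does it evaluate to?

22

Adding +2 months to 2058-12-11 gives 2059-02-11.
17 days remain in February 2059 after the 11th (28 − 11).
Then 5 days into March 2059.
Total: 17 + 5 = 22.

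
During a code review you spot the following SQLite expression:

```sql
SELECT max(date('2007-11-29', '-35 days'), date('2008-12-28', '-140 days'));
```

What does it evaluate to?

date('2007-11-29', '-35 days') → 2007-10-25.
date('2008-12-28', '-140 days') → 2008-08-10.
Later of the two is 2008-08-10.

2008-08-10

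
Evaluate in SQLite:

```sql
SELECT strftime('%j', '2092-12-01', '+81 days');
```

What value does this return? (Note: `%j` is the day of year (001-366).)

051

First apply '+81 days': 2092-12-01 → 2093-02-20.
Day-of-year for 2093-02-20: days since 2093-01-01 inclusive = 51, zero-padded to 051.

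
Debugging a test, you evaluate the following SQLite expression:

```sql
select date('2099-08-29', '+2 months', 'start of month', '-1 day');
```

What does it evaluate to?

2099-09-30

Adding +2 months to 2099-08-29 gives 2099-10-29.
`start of month` rewinds 2099-10-29 to 2099-10-01.
Going back 1 day from 2099-10-01 reaches 2099-09-30 (last day of September, 30 days).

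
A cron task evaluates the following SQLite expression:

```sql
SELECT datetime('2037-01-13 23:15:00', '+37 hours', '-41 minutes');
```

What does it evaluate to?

+37 hours from 2037-01-13 23:15:00 is 2037-01-15 12:15:00 (crosses midnight).
-41 minutes from 2037-01-15 12:15:00 is 2037-01-15 11:34:00.

2037-01-15 11:34:00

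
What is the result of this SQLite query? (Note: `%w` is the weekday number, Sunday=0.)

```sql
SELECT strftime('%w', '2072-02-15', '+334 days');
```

6

First apply '+334 days': 2072-02-15 → 2073-01-14.
2073-01-14 is a Saturday; with Sunday=0 that is 6.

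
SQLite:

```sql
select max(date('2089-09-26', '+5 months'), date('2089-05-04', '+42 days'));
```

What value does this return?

date('2089-09-26', '+5 months') → 2090-02-26.
date('2089-05-04', '+42 days') → 2089-06-15.
Later of the two is 2090-02-26.

2090-02-26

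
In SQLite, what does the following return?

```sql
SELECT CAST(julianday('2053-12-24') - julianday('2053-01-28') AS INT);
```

330

3 days remain in January 2053 after the 28th (31 − 28).
Full months from February 2053 through November 2053 contribute their day counts.
Then 24 days into December 2053.
Total: 3 + 28 + 31 + 30 + 31 + 30 + 31 + 31 + 30 + 31 + 30 + 24 = 330.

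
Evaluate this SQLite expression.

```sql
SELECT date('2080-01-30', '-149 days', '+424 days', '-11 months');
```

Applying '-149 days' to 2080-01-30: counting 149 days back gives 2079-09-03.
Applying '+424 days' to 2079-09-03: counting 424 days forward gives 2080-10-31.
Adding -11 months to 2080-10-31 targets 2079-11-31. November 2079 has only 30 days, so SQLite normalizes the 1-day overflow forward to 2079-12-01.

2079-12-01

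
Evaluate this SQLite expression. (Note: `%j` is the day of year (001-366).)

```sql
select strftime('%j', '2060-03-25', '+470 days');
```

First apply '+470 days': 2060-03-25 → 2061-07-08.
Day-of-year for 2061-07-08: days since 2061-01-01 inclusive = 189, zero-padded to 189.

189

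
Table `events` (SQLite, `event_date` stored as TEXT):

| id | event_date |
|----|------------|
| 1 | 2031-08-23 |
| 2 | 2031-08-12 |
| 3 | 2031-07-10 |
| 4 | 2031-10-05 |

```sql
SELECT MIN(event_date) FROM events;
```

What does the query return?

2031-07-10

MIN over {2031-07-10, 2031-08-12, 2031-08-23, 2031-10-05}.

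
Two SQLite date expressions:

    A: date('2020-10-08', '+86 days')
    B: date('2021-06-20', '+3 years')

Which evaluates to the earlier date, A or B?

A = 2021-01-02.
B = 2024-06-20.
A is earlier.

A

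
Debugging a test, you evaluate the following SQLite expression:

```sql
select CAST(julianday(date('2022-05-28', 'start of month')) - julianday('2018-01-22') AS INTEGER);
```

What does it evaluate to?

`start of month` rewinds 2022-05-28 to 2022-05-01.
9 days remain in January 2018 after the 22nd (31 − 22).
Full months from February 2018 through April 2022 contribute their day counts.
Then 1 day into May 2022.
Total: 9 + 28 + 31 + 30 + 31 + 30 + 31 + 31 + 30 + 31 + 30 + 31 + 31 + 28 + 31 + 30 + 31 + 30 + 31 + 31 + 30 + 31 + 30 + 31 + 31 + 29 + 31 + 30 + 31 + 30 + 31 + 31 + 30 + 31 + 30 + 31 + 31 + 28 + 31 + 30 + 31 + 30 + 31 + 31 + 30 + 31 + 30 + 31 + 31 + 28 + 31 + 30 + 1 = 1560.

1560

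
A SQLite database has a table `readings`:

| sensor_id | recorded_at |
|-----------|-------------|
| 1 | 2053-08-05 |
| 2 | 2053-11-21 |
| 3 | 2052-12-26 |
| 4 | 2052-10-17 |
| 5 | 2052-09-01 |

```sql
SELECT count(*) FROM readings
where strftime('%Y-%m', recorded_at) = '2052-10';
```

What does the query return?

1

Rows with year-month 2052-10: 2052-10-17 → 1.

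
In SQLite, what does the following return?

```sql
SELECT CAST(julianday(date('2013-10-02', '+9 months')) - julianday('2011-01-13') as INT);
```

1266

Adding +9 months to 2013-10-02 gives 2014-07-02.
18 days remain in January 2011 after the 13th (31 − 13).
Full months from February 2011 through June 2014 contribute their day counts.
Then 2 days into July 2014.
Total: 18 + 28 + 31 + 30 + 31 + 30 + 31 + 31 + 30 + 31 + 30 + 31 + 31 + 29 + 31 + 30 + 31 + 30 + 31 + 31 + 30 + 31 + 30 + 31 + 31 + 28 + 31 + 30 + 31 + 30 + 31 + 31 + 30 + 31 + 30 + 31 + 31 + 28 + 31 + 30 + 31 + 30 + 2 = 1266.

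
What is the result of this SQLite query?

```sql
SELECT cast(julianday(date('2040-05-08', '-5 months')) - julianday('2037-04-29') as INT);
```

953

Adding -5 months to 2040-05-08 gives 2039-12-08.
1 day remains in April 2037 after the 29th (30 − 29).
Full months from May 2037 through November 2039 contribute their day counts.
Then 8 days into December 2039.
Total: 1 + 31 + 30 + 31 + 31 + 30 + 31 + 30 + 31 + 31 + 28 + 31 + 30 + 31 + 30 + 31 + 31 + 30 + 31 + 30 + 31 + 31 + 28 + 31 + 30 + 31 + 30 + 31 + 31 + 30 + 31 + 30 + 8 = 953.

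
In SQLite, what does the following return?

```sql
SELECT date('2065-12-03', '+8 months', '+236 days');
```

2067-03-27

Adding +8 months to 2065-12-03 gives 2066-08-03.
Applying '+236 days' to 2066-08-03: counting 236 days forward gives 2067-03-27.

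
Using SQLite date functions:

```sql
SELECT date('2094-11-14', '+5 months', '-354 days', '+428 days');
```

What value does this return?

2095-06-27

Adding +5 months to 2094-11-14 gives 2095-04-14.
Applying '-354 days' to 2095-04-14: counting 354 days back gives 2094-04-25.
Applying '+428 days' to 2094-04-25: counting 428 days forward gives 2095-06-27.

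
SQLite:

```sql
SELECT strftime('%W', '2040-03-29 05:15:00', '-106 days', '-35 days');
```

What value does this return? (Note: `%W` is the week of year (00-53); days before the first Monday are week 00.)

First apply '-106 days', '-35 days': 2040-03-29 05:15:00 → 2039-11-09 05:15:00.
2039-11-09 is a Wednesday. SQLite's %W counts Mondays since the year started; the result is 45.

45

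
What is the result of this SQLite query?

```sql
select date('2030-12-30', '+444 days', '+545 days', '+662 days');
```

Applying '+444 days' to 2030-12-30: counting 444 days forward gives 2032-03-18.
Applying '+545 days' to 2032-03-18: counting 545 days forward gives 2033-09-14.
Applying '+662 days' to 2033-09-14: counting 662 days forward gives 2035-07-08.

2035-07-08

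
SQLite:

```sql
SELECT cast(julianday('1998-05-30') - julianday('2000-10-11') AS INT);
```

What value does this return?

1 day remains in May 1998 after the 30th (31 − 30).
Full months from June 1998 through September 2000 contribute their day counts.
Then 11 days into October 2000.
Total: 1 + 30 + 31 + 31 + 30 + 31 + 30 + 31 + 31 + 28 + 31 + 30 + 31 + 30 + 31 + 31 + 30 + 31 + 30 + 31 + 31 + 29 + 31 + 30 + 31 + 30 + 31 + 31 + 30 + 11 = 865.
The subtraction is earlier − later, so the result is −865 → -865.

-865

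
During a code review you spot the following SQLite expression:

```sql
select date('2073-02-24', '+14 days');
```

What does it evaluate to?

February 2073 has 28 days; 4 remain after the 24th, so 5 days reach 2073-03-01.
Advancing 9 more days within March lands on 2073-03-10.

2073-03-10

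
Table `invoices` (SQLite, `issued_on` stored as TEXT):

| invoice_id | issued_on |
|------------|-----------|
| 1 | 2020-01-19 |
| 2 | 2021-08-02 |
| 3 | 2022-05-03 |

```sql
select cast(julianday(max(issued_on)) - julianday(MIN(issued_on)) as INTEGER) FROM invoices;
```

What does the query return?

835

MIN = 2020-01-19, MAX = 2022-05-03.
12 days remain in January 2020 after the 19th (31 − 19).
Full months from February 2020 through April 2022 contribute their day counts.
Then 3 days into May 2022.
Total: 12 + 29 + 31 + 30 + 31 + 30 + 31 + 31 + 30 + 31 + 30 + 31 + 31 + 28 + 31 + 30 + 31 + 30 + 31 + 31 + 30 + 31 + 30 + 31 + 31 + 28 + 31 + 30 + 3 = 835.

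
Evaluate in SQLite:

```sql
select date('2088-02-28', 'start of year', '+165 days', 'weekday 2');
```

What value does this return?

`start of year` rewinds 2088-02-28 to 2088-01-01.
Applying '+165 days' to 2088-01-01: counting 165 days forward gives 2088-06-14.
`weekday 2` advances to the next Tuesday; 2088-06-14 is a Monday, so it moves forward to 2088-06-15.

2088-06-15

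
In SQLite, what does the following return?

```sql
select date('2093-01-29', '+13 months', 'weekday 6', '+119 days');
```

2094-07-03

Adding +13 months to 2093-01-29 targets 2094-02-29. February 2094 has only 28 days, so SQLite normalizes the 1-day overflow forward to 2094-03-01.
`weekday 6` advances to the next Saturday; 2094-03-01 is a Monday, so it moves forward to 2094-03-06.
Applying '+119 days' to 2094-03-06: counting 119 days forward gives 2094-07-03.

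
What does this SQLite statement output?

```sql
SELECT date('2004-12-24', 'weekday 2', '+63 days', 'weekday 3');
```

2005-03-02

`weekday 2` advances to the next Tuesday; 2004-12-24 is a Friday, so it moves forward to 2004-12-28.
Applying '+63 days' to 2004-12-28: counting 63 days forward gives 2005-03-01.
`weekday 3` advances to the next Wednesday; 2005-03-01 is a Tuesday, so it moves forward to 2005-03-02.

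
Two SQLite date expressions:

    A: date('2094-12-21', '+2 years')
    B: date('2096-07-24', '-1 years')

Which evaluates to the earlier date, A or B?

B

A = 2096-12-21.
B = 2095-07-24.
B is earlier.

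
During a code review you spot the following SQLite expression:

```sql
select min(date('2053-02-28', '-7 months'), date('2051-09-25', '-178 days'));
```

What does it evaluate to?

2051-03-31

date('2053-02-28', '-7 months') → 2052-07-28.
date('2051-09-25', '-178 days') → 2051-03-31.
Earlier of the two is 2051-03-31.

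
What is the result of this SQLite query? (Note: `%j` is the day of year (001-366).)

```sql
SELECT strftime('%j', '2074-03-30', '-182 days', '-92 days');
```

180

First apply '-182 days', '-92 days': 2074-03-30 → 2073-06-29.
Day-of-year for 2073-06-29: days since 2073-01-01 inclusive = 180, zero-padded to 180.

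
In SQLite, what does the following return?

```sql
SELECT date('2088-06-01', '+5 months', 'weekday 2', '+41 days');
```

2088-12-13

Adding +5 months to 2088-06-01 gives 2088-11-01.
`weekday 2` advances to the next Tuesday; 2088-11-01 is a Monday, so it moves forward to 2088-11-02.
Applying '+41 days' to 2088-11-02: counting 41 days forward gives 2088-12-13.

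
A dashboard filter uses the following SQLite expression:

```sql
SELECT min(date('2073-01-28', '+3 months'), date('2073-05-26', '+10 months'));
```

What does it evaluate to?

date('2073-01-28', '+3 months') → 2073-04-28.
date('2073-05-26', '+10 months') → 2074-03-26.
Earlier of the two is 2073-04-28.

2073-04-28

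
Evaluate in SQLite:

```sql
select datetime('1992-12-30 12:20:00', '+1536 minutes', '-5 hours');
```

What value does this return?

1536 minutes = 25h 36m; +1536 minutes from 1992-12-30 12:20:00 is 1992-12-31 13:56:00 (crosses midnight).
-5 hours from 1992-12-31 13:56:00 is 1992-12-31 08:56:00.

1992-12-31 08:56:00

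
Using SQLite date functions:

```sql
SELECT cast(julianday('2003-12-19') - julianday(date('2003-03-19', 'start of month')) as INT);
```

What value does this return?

`start of month` rewinds 2003-03-19 to 2003-03-01.
30 days remain in March 2003 after the 1st (31 − 1).
Full months from April 2003 through November 2003 contribute their day counts.
Then 19 days into December 2003.
Total: 30 + 30 + 31 + 30 + 31 + 31 + 30 + 31 + 30 + 19 = 293.

293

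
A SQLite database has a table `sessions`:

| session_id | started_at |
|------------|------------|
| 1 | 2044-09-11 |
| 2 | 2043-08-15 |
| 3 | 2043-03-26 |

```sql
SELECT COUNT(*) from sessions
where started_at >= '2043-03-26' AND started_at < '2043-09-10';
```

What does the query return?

Rows in [2043-03-26, 2043-09-10): 2043-08-15, 2043-03-26 → 2 rows.

2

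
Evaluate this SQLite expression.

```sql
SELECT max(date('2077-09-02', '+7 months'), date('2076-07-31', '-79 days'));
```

2078-04-02

date('2077-09-02', '+7 months') → 2078-04-02.
date('2076-07-31', '-79 days') → 2076-05-13.
Later of the two is 2078-04-02.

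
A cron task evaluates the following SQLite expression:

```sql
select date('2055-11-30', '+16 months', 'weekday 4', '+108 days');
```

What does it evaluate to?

Adding +16 months to 2055-11-30 gives 2057-03-30.
`weekday 4` advances to the next Thursday; 2057-03-30 is a Friday, so it moves forward to 2057-04-05.
Applying '+108 days' to 2057-04-05: counting 108 days forward gives 2057-07-22.

2057-07-22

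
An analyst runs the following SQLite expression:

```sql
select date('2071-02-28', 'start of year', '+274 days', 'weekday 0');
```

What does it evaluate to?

2071-10-04

`start of year` rewinds 2071-02-28 to 2071-01-01.
Applying '+274 days' to 2071-01-01: counting 274 days forward gives 2071-10-02.
`weekday 0` advances to the next Sunday; 2071-10-02 is a Friday, so it moves forward to 2071-10-04.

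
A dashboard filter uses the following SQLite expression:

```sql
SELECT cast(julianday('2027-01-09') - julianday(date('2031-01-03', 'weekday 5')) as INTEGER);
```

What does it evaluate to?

`weekday 5` advances to the next Friday; 2031-01-03 is already a Friday, so it stays at 2031-01-03.
22 days remain in January 2027 after the 9th (31 − 9).
Full months from February 2027 through December 2030 contribute their day counts.
Then 3 days into January 2031.
Total: 22 + 28 + 31 + 30 + 31 + 30 + 31 + 31 + 30 + 31 + 30 + 31 + 31 + 29 + 31 + 30 + 31 + 30 + 31 + 31 + 30 + 31 + 30 + 31 + 31 + 28 + 31 + 30 + 31 + 30 + 31 + 31 + 30 + 31 + 30 + 31 + 31 + 28 + 31 + 30 + 31 + 30 + 31 + 31 + 30 + 31 + 30 + 31 + 3 = 1455.
The subtraction is earlier − later, so the result is −1455 → -1455.

-1455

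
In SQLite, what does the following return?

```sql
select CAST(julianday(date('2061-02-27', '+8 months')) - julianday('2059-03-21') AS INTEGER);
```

Adding +8 months to 2061-02-27 gives 2061-10-27.
10 days remain in March 2059 after the 21st (31 − 21).
Full months from April 2059 through September 2061 contribute their day counts.
Then 27 days into October 2061.
Total: 10 + 30 + 31 + 30 + 31 + 31 + 30 + 31 + 30 + 31 + 31 + 29 + 31 + 30 + 31 + 30 + 31 + 31 + 30 + 31 + 30 + 31 + 31 + 28 + 31 + 30 + 31 + 30 + 31 + 31 + 30 + 27 = 951.

951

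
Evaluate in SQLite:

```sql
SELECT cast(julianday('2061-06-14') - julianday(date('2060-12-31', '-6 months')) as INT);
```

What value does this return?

348

Adding -6 months to 2060-12-31 targets 2060-06-31. June 2060 has only 30 days, so SQLite normalizes the 1-day overflow forward to 2060-07-01.
30 days remain in July 2060 after the 1st (31 − 1).
Full months from August 2060 through May 2061 contribute their day counts.
Then 14 days into June 2061.
Total: 30 + 31 + 30 + 31 + 30 + 31 + 31 + 28 + 31 + 30 + 31 + 14 = 348.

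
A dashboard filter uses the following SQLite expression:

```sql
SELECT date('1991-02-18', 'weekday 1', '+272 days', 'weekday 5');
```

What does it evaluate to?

1991-11-22

`weekday 1` advances to the next Monday; 1991-02-18 is already a Monday, so it stays at 1991-02-18.
Applying '+272 days' to 1991-02-18: counting 272 days forward gives 1991-11-17.
`weekday 5` advances to the next Friday; 1991-11-17 is a Sunday, so it moves forward to 1991-11-22.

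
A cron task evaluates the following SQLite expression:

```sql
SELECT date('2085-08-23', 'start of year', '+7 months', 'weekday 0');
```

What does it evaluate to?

2085-08-05

`start of year` rewinds 2085-08-23 to 2085-01-01.
Adding +7 months to 2085-01-01 gives 2085-08-01.
`weekday 0` advances to the next Sunday; 2085-08-01 is a Wednesday, so it moves forward to 2085-08-05.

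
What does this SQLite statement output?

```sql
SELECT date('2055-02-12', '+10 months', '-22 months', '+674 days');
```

2055-12-18

Adding +10 months to 2055-02-12 gives 2055-12-12.
Adding -22 months to 2055-12-12 gives 2054-02-12.
Applying '+674 days' to 2054-02-12: counting 674 days forward gives 2055-12-18.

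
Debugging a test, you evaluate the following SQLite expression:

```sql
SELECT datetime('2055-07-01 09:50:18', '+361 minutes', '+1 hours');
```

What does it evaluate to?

361 minutes = 6h 1m; +361 minutes from 2055-07-01 09:50:18 is 2055-07-01 15:51:18.
+1 hours from 2055-07-01 15:51:18 is 2055-07-01 16:51:18.

2055-07-01 16:51:18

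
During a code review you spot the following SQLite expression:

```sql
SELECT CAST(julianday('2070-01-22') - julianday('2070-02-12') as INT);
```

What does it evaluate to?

-21

9 days remain in January 2070 after the 22nd (31 − 22).
Then 12 days into February 2070.
Total: 9 + 12 = 21.
The subtraction is earlier − later, so the result is −21 → -21.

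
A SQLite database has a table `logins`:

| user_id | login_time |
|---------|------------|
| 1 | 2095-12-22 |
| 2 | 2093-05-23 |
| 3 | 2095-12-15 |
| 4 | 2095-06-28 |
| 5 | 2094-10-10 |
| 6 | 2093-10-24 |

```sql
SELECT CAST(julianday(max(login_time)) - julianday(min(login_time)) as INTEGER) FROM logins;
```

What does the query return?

MIN = 2093-05-23, MAX = 2095-12-22.
8 days remain in May 2093 after the 23rd (31 − 23).
Full months from June 2093 through November 2095 contribute their day counts.
Then 22 days into December 2095.
Total: 8 + 30 + 31 + 31 + 30 + 31 + 30 + 31 + 31 + 28 + 31 + 30 + 31 + 30 + 31 + 31 + 30 + 31 + 30 + 31 + 31 + 28 + 31 + 30 + 31 + 30 + 31 + 31 + 30 + 31 + 30 + 22 = 943.

943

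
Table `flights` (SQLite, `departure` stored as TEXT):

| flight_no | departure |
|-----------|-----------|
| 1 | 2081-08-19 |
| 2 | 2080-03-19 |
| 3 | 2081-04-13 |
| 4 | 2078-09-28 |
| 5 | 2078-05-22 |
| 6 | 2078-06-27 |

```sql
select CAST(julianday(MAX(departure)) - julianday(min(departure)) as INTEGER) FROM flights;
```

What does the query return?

MIN = 2078-05-22, MAX = 2081-08-19.
9 days remain in May 2078 after the 22nd (31 − 22).
Full months from June 2078 through July 2081 contribute their day counts.
Then 19 days into August 2081.
Total: 9 + 30 + 31 + 31 + 30 + 31 + 30 + 31 + 31 + 28 + 31 + 30 + 31 + 30 + 31 + 31 + 30 + 31 + 30 + 31 + 31 + 29 + 31 + 30 + 31 + 30 + 31 + 31 + 30 + 31 + 30 + 31 + 31 + 28 + 31 + 30 + 31 + 30 + 31 + 19 = 1185.

1185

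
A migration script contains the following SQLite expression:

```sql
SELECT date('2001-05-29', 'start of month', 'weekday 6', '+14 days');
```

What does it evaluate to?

2001-05-19

`start of month` rewinds 2001-05-29 to 2001-05-01.
`weekday 6` advances to the next Saturday; 2001-05-01 is a Tuesday, so it moves forward to 2001-05-05.
Advancing 14 more days within May lands on 2001-05-19.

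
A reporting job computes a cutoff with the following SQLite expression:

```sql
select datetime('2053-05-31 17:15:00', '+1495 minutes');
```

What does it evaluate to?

2053-06-01 18:10:00

1495 minutes = 24h 55m; +1495 minutes from 2053-05-31 17:15:00 is 2053-06-01 18:10:00 (crosses midnight).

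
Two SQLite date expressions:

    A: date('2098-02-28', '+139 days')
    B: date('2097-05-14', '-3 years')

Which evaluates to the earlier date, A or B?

B

A = 2098-07-17.
B = 2094-05-14.
B is earlier.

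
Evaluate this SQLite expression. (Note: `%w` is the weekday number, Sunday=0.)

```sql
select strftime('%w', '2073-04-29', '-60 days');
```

2

First apply '-60 days': 2073-04-29 → 2073-02-28.
2073-02-28 is a Tuesday; with Sunday=0 that is 2.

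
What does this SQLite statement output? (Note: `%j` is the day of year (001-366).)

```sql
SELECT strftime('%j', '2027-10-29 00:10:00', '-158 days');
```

First apply '-158 days': 2027-10-29 00:10:00 → 2027-05-24 00:10:00.
Day-of-year for 2027-05-24: days since 2027-01-01 inclusive = 144, zero-padded to 144.

144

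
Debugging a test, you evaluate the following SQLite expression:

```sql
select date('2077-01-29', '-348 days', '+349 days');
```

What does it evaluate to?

Applying '-348 days' to 2077-01-29: counting 348 days back gives 2076-02-16.
Applying '+349 days' to 2076-02-16: counting 349 days forward gives 2077-01-30.

2077-01-30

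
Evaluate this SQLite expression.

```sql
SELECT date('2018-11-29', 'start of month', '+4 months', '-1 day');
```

2019-02-28

`start of month` rewinds 2018-11-29 to 2018-11-01.
Adding +4 months to 2018-11-01 gives 2019-03-01.
Going back 1 day from 2019-03-01 reaches 2019-02-28 (last day of February, 28 days).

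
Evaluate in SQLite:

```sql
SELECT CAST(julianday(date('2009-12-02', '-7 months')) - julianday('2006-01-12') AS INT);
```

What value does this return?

1206

Adding -7 months to 2009-12-02 gives 2009-05-02.
19 days remain in January 2006 after the 12th (31 − 12).
Full months from February 2006 through April 2009 contribute their day counts.
Then 2 days into May 2009.
Total: 19 + 28 + 31 + 30 + 31 + 30 + 31 + 31 + 30 + 31 + 30 + 31 + 31 + 28 + 31 + 30 + 31 + 30 + 31 + 31 + 30 + 31 + 30 + 31 + 31 + 29 + 31 + 30 + 31 + 30 + 31 + 31 + 30 + 31 + 30 + 31 + 31 + 28 + 31 + 30 + 2 = 1206.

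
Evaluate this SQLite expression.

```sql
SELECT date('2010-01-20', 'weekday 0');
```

2010-01-24

`weekday 0` advances to the next Sunday; 2010-01-20 is a Wednesday, so it moves forward to 2010-01-24.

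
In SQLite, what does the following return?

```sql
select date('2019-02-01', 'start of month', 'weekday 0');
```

`start of month` rewinds 2019-02-01 to 2019-02-01.
`weekday 0` advances to the next Sunday; 2019-02-01 is a Friday, so it moves forward to 2019-02-03.

2019-02-03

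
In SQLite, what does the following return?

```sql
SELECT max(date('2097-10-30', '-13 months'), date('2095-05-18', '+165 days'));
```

date('2097-10-30', '-13 months') → 2096-09-30.
date('2095-05-18', '+165 days') → 2095-10-30.
Later of the two is 2096-09-30.

2096-09-30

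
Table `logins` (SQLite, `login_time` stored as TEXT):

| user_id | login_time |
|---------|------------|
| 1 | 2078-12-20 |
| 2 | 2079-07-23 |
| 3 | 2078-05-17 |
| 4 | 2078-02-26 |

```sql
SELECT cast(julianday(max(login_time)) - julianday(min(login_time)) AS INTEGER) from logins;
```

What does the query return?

512

MIN = 2078-02-26, MAX = 2079-07-23.
2 days remain in February 2078 after the 26th (28 − 26).
Full months from March 2078 through June 2079 contribute their day counts.
Then 23 days into July 2079.
Total: 2 + 31 + 30 + 31 + 30 + 31 + 31 + 30 + 31 + 30 + 31 + 31 + 28 + 31 + 30 + 31 + 30 + 23 = 512.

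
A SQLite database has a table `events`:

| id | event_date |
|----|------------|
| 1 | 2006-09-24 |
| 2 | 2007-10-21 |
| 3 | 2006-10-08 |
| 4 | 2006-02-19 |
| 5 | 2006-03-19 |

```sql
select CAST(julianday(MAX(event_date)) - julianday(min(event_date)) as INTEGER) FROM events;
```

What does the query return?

MIN = 2006-02-19, MAX = 2007-10-21.
9 days remain in February 2006 after the 19th (28 − 19).
Full months from March 2006 through September 2007 contribute their day counts.
Then 21 days into October 2007.
Total: 9 + 31 + 30 + 31 + 30 + 31 + 31 + 30 + 31 + 30 + 31 + 31 + 28 + 31 + 30 + 31 + 30 + 31 + 31 + 30 + 21 = 609.

609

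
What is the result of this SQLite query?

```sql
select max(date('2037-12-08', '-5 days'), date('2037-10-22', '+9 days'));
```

date('2037-12-08', '-5 days') → 2037-12-03.
date('2037-10-22', '+9 days') → 2037-10-31.
Later of the two is 2037-12-03.

2037-12-03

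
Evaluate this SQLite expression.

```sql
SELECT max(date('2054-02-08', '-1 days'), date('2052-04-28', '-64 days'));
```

2054-02-07

date('2054-02-08', '-1 days') → 2054-02-07.
date('2052-04-28', '-64 days') → 2052-02-24.
Later of the two is 2054-02-07.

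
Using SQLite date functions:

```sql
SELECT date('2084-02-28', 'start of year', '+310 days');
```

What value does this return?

2084-11-06

`start of year` rewinds 2084-02-28 to 2084-01-01.
Applying '+310 days' to 2084-01-01: counting 310 days forward gives 2084-11-06.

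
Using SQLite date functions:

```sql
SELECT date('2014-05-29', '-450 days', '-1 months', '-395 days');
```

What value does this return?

2012-01-07

Applying '-450 days' to 2014-05-29: counting 450 days back gives 2013-03-05.
Adding -1 month to 2013-03-05 gives 2013-02-05.
Applying '-395 days' to 2013-02-05: counting 395 days back gives 2012-01-07.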